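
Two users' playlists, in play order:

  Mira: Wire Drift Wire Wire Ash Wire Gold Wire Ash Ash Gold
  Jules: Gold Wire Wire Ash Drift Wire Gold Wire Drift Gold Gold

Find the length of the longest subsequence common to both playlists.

7

Match Wire (Mira #3, Jules #2), Wire (Mira #4, Jules #3), Ash (Mira #5, Jules #4), Wire (Mira #6, Jules #6), Gold (Mira #7, Jules #7), Wire (Mira #8, Jules #8), Gold (Mira #11, Jules #11) — 7 songs in the same relative order in both. The LCS DP gives dp[11][11] = 7, so this is optimal.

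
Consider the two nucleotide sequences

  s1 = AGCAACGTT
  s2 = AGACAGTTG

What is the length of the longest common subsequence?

Pick A at s1[1]=s2[1], G at s1[2]=s2[2], C at s1[3]=s2[4], A at s1[5]=s2[5], G at s1[7]=s2[6], T at s1[8]=s2[7], T at s1[9]=s2[8]; all 7 bases appear in both, in order. The LCS DP gives dp[9][9] = 7, so this is optimal.

7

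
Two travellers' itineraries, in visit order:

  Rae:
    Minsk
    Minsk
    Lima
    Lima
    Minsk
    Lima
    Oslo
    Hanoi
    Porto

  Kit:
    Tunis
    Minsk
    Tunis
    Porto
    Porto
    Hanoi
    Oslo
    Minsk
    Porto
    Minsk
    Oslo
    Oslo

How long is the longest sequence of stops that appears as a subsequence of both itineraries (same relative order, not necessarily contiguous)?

4

Taking Minsk [1,2] → Minsk [2,8] → Minsk [5,10] → Oslo [7,12] gives a common subsequence of length 4. dp[9][12] = 4 confirms this is the maximum.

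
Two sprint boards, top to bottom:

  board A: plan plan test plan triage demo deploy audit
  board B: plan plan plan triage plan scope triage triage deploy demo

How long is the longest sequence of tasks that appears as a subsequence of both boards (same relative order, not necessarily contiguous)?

Pick plan [1,2], then plan [2,3], then plan [4,5], then triage [5,8], then demo [6,10]; all 5 tasks appear in both, in order. dp[8][10] = 5 confirms this is the maximum.

5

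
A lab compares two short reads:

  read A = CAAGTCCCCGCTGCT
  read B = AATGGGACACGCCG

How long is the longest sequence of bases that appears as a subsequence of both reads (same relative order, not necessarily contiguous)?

8

Match A (read A #2, read B #1), A (read A #3, read B #2), G (read A #4, read B #6), C (read A #6, read B #8), C (read A #7, read B #10), C (read A #9, read B #12), C (read A #11, read B #13), G (read A #13, read B #14) — 8 bases in the same relative order in both. dp[15][14] = 8 confirms this is the maximum.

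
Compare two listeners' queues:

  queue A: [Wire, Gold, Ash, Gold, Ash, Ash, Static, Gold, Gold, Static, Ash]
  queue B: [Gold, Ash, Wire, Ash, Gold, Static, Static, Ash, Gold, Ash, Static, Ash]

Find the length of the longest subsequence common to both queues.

7

Pick Wire (queue A #1, queue B #3), Gold (queue A #2, queue B #5), Ash (queue A #3, queue B #8), Gold (queue A #4, queue B #9), Ash (queue A #6, queue B #10), Static (queue A #10, queue B #11), Ash (queue A #11, queue B #12); all 7 songs appear in both, in order. dp[11][12] = 7 confirms this is the maximum.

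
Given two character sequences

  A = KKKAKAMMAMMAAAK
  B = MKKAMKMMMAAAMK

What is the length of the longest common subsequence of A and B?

11

Taking K at A[2]=B[2], then K at A[3]=B[3], then A at A[4]=B[4], then K at A[5]=B[6], then M at A[8]=B[7], then M at A[10]=B[8], then M at A[11]=B[9], then A at A[12]=B[10], then A at A[13]=B[11], then A at A[14]=B[12], then K at A[15]=B[14] gives a common subsequence of length 11. Since dp[15][14] = 11, nothing longer is possible.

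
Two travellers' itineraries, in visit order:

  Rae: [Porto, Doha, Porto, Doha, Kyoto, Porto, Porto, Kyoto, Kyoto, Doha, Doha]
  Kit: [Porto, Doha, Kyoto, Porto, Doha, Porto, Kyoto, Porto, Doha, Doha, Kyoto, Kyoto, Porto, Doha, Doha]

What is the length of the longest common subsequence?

Taking Porto at Rae[1]=Kit[1], then Doha at Rae[2]=Kit[2], then Porto at Rae[3]=Kit[4], then Doha at Rae[4]=Kit[5], then Kyoto at Rae[5]=Kit[7], then Porto at Rae[6]=Kit[8], then Kyoto at Rae[8]=Kit[11], then Kyoto at Rae[9]=Kit[12], then Doha at Rae[10]=Kit[14], then Doha at Rae[11]=Kit[15] gives a common subsequence of length 10. dp[11][15] = 10 confirms this is the maximum.

10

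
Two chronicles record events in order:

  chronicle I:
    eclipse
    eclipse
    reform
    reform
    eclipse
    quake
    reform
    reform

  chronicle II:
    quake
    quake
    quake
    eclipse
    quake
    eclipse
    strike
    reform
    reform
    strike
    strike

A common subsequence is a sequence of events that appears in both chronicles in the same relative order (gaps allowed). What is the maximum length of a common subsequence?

4

Match eclipse at chronicle I[1]=chronicle II[4], eclipse at chronicle I[2]=chronicle II[6], reform at chronicle I[3]=chronicle II[8], reform at chronicle I[4]=chronicle II[9] — 4 events in the same relative order in both. Since dp[8][11] = 4, nothing longer is possible.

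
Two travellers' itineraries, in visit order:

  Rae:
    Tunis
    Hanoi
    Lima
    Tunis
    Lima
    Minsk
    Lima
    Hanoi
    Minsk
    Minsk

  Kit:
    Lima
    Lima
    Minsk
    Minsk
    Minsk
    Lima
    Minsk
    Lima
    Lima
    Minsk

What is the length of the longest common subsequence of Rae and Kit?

Pick Lima at Rae[3]=Kit[1]; then Lima at Rae[5]=Kit[2]; then Minsk at Rae[6]=Kit[5]; then Lima at Rae[7]=Kit[6]; then Minsk at Rae[9]=Kit[7]; then Minsk at Rae[10]=Kit[10]; all 6 stops appear in both, in order. The LCS DP gives dp[10][10] = 6, so this is optimal.

6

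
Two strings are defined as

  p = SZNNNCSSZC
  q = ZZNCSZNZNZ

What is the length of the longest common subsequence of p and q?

5

Let dp[i][j] be the LCS length of the first i characters of p and the first j characters of q. dp[i][j] = dp[i-1][j-1]+1 when the i-th and j-th characters match, else max(dp[i-1][j], dp[i][j-1]).
    ·  Z  Z  N  C  S  Z  N  Z  N  Z
 ·  0  0  0  0  0  0  0  0  0  0  0
 S  0  0  0  0  0  1  1  1  1  1  1
 Z  0  1  1  1  1  1  2  2  2  2  2
 N  0  1  1  2  2  2  2  3  3  3  3
 N  0  1  1  2  2  2  2  3  3  4  4
 N  0  1  1  2  2  2  2  3  3  4  4
 C  0  1  1  2  3  3  3  3  3  4  4
 S  0  1  1  2  3  4  4  4  4  4  4
 S  0  1  1  2  3  4  4  4  4  4  4
 Z  0  1  2  2  3  4  5  5  5  5  5
 C  0  1  2  2  3  4  5  5  5  5  5
dp[10][10] = 5. One LCS (by backtracking along matches): SZNNZ.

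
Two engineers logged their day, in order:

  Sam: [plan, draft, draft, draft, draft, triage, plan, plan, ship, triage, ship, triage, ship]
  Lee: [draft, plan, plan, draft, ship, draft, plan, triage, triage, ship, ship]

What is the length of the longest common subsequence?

Taking plan (Sam #1, Lee #3), draft (Sam #2, Lee #4), draft (Sam #3, Lee #6), triage (Sam #6, Lee #8), triage (Sam #10, Lee #9), ship (Sam #11, Lee #10), ship (Sam #13, Lee #11) gives a common subsequence of length 7, and the DP table's final entry dp[13][11] is also 7, so no common subsequence is longer.

7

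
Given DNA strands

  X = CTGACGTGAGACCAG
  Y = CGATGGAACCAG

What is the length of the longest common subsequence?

11

Match C at X[1]=Y[1] → G at X[3]=Y[2] → A at X[4]=Y[3] → G at X[6]=Y[5] → G at X[8]=Y[6] → A at X[9]=Y[7] → A at X[11]=Y[8] → C at X[12]=Y[9] → C at X[13]=Y[10] → A at X[14]=Y[11] → G at X[15]=Y[12] — 11 bases in the same relative order in both. dp[15][12] = 11 confirms this is the maximum.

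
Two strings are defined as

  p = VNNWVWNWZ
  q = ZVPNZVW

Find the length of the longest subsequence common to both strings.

Let dp[i][j] be the LCS length of the first i characters of p and the first j characters of q. dp[i][j] = dp[i-1][j-1]+1 when the i-th and j-th characters match, else max(dp[i-1][j], dp[i][j-1]).
    ·  Z  V  P  N  Z  V  W
 ·  0  0  0  0  0  0  0  0
 V  0  0  1  1  1  1  1  1
 N  0  0  1  1  2  2  2  2
 N  0  0  1  1  2  2  2  2
 W  0  0  1  1  2  2  2  3
 V  0  0  1  1  2  2  3  3
 W  0  0  1  1  2  2  3  4
 N  0  0  1  1  2  2  3  4
 W  0  0  1  1  2  2  3  4
 Z  0  1  1  1  2  3  3  4
dp[9][7] = 4. One LCS (by backtracking along matches): VNVW.

4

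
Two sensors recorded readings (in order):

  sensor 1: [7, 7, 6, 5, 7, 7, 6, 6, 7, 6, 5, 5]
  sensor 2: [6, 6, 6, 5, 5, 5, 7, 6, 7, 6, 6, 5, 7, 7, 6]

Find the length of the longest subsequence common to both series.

8

Pick 6 [3,3]; then 5 [4,6]; then 7 [5,7]; then 7 [6,9]; then 6 [7,10]; then 6 [8,11]; then 7 [9,14]; then 6 [10,15]; all 8 values appear in both, in order. dp[12][15] = 8 confirms this is the maximum.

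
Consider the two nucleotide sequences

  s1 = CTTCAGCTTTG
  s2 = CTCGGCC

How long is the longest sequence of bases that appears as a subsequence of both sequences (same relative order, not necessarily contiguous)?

5

Match C (s1 #1, s2 #1) → T (s1 #3, s2 #2) → C (s1 #4, s2 #3) → G (s1 #6, s2 #5) → C (s1 #7, s2 #7) — 5 bases in the same relative order in both, and the DP table's final entry dp[11][7] is also 5, so no common subsequence is longer.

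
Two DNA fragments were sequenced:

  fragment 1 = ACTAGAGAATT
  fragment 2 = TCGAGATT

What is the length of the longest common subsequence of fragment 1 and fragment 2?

7

Match C at fragment 1[2]=fragment 2[2], then G at fragment 1[5]=fragment 2[3], then A at fragment 1[6]=fragment 2[4], then G at fragment 1[7]=fragment 2[5], then A at fragment 1[9]=fragment 2[6], then T at fragment 1[10]=fragment 2[7], then T at fragment 1[11]=fragment 2[8] — 7 bases in the same relative order in both. Since dp[11][8] = 7, nothing longer is possible.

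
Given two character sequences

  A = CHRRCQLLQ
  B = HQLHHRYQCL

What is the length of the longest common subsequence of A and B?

4

Let dp[i][j] be the LCS length of the first i characters of A and the first j characters of B. dp[i][j] = dp[i-1][j-1]+1 when the i-th and j-th characters match, else max(dp[i-1][j], dp[i][j-1]).
    ·  H  Q  L  H  H  R  Y  Q  C  L
 ·  0  0  0  0  0  0  0  0  0  0  0
 C  0  0  0  0  0  0  0  0  0  1  1
 H  0  1  1  1  1  1  1  1  1  1  1
 R  0  1  1  1  1  1  2  2  2  2  2
 R  0  1  1  1  1  1  2  2  2  2  2
 C  0  1  1  1  1  1  2  2  2  3  3
 Q  0  1  2  2  2  2  2  2  3  3  3
 L  0  1  2  3  3  3  3  3  3  3  4
 L  0  1  2  3  3  3  3  3  3  3  4
 Q  0  1  2  3  3  3  3  3  4  4  4
dp[9][10] = 4. One LCS (by backtracking along matches): HRCL.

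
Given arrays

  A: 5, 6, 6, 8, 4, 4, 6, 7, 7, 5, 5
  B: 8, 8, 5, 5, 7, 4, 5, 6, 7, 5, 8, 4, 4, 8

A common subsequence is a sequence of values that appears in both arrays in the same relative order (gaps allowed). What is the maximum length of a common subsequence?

Taking 5 (A #1, B #7), then 6 (A #2, B #8), then 8 (A #4, B #11), then 4 (A #5, B #12), then 4 (A #6, B #13) gives a common subsequence of length 5. The LCS DP gives dp[11][14] = 5, so this is optimal.

5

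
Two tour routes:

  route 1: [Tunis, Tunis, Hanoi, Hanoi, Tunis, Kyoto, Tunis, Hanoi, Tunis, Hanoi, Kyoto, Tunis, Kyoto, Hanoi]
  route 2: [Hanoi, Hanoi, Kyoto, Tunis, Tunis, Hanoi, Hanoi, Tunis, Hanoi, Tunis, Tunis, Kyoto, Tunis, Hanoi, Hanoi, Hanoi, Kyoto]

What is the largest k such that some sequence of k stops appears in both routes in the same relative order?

10

Pick Tunis at route 1[1]=route 2[4], then Tunis at route 1[2]=route 2[5], then Hanoi at route 1[3]=route 2[7], then Hanoi at route 1[4]=route 2[9], then Tunis at route 1[5]=route 2[11], then Kyoto at route 1[6]=route 2[12], then Tunis at route 1[7]=route 2[13], then Hanoi at route 1[8]=route 2[15], then Hanoi at route 1[10]=route 2[16], then Kyoto at route 1[13]=route 2[17]; all 10 stops appear in both, in order. Since dp[14][17] = 10, nothing longer is possible.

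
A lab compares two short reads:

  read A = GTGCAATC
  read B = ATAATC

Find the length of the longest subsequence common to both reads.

5

Match T at read A[2]=read B[2], A at read A[5]=read B[3], A at read A[6]=read B[4], T at read A[7]=read B[5], C at read A[8]=read B[6] — 5 bases in the same relative order in both, and the DP table's final entry dp[8][6] is also 5, so no common subsequence is longer.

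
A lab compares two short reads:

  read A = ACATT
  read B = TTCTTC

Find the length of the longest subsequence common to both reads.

Taking C (read A #2, read B #3), T (read A #4, read B #4), T (read A #5, read B #5) gives a common subsequence of length 3. dp[5][6] = 3 confirms this is the maximum.

3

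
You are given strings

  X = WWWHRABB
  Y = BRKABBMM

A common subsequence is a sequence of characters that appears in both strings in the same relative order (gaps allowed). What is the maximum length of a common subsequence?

4

Taking R [5,2]; then A [6,4]; then B [7,5]; then B [8,6] gives a common subsequence of length 4. The LCS DP gives dp[8][8] = 4, so this is optimal.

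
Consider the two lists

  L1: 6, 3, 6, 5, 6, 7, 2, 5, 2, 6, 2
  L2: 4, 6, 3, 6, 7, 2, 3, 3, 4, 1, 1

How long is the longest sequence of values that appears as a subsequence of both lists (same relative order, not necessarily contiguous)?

One common subsequence of length 5: 6 [1,2] → 3 [2,3] → 6 [5,4] → 7 [6,5] → 2 [7,6]. Since dp[11][11] = 5, nothing longer is possible.

5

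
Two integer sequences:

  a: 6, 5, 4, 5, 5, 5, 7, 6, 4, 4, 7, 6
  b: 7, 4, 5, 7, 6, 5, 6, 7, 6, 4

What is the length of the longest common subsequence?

One common subsequence of length 6: 4 (a #3, b #2) → 5 (a #4, b #3) → 5 (a #5, b #6) → 7 (a #7, b #8) → 6 (a #8, b #9) → 4 (a #10, b #10). Since dp[12][10] = 6, nothing longer is possible.

6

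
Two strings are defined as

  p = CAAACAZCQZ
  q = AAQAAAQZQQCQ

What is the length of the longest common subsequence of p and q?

7

Let dp[i][j] be the LCS length of the first i characters of p and the first j characters of q. dp[i][j] = dp[i-1][j-1]+1 when the i-th and j-th characters match, else max(dp[i-1][j], dp[i][j-1]).
    ·  A  A  Q  A  A  A  Q  Z  Q  Q  C  Q
 ·  0  0  0  0  0  0  0  0  0  0  0  0  0
 C  0  0  0  0  0  0  0  0  0  0  0  1  1
 A  0  1  1  1  1  1  1  1  1  1  1  1  1
 A  0  1  2  2  2  2  2  2  2  2  2  2  2
 A  0  1  2  2  3  3  3  3  3  3  3  3  3
 C  0  1  2  2  3  3  3  3  3  3  3  4  4
 A  0  1  2  2  3  4  4  4  4  4  4  4  4
 Z  0  1  2  2  3  4  4  4  5  5  5  5  5
 C  0  1  2  2  3  4  4  4  5  5  5  6  6
 Q  0  1  2  3  3  4  4  5  5  6  6  6  7
 Z  0  1  2  3  3  4  4  5  6  6  6  6  7
dp[10][12] = 7. One LCS (by backtracking along matches): AAAAZCQ.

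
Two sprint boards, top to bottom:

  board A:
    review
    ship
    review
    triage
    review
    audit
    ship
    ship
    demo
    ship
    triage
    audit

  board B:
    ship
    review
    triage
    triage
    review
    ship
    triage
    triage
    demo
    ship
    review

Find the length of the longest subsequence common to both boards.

Taking ship (board A #2, board B #1), then review (board A #3, board B #2), then triage (board A #4, board B #4), then review (board A #5, board B #5), then ship (board A #7, board B #6), then demo (board A #9, board B #9), then ship (board A #10, board B #10) gives a common subsequence of length 7. dp[12][11] = 7 confirms this is the maximum.

7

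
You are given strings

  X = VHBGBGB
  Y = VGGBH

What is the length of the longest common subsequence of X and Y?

4

Let dp[i][j] be the LCS length of the first i characters of X and the first j characters of Y. dp[i][j] = dp[i-1][j-1]+1 when the i-th and j-th characters match, else max(dp[i-1][j], dp[i][j-1]).
    ·  V  G  G  B  H
 ·  0  0  0  0  0  0
 V  0  1  1  1  1  1
 H  0  1  1  1  1  2
 B  0  1  1  1  2  2
 G  0  1  2  2  2  2
 B  0  1  2  2  3  3
 G  0  1  2  3  3  3
 B  0  1  2  3  4  4
dp[7][5] = 4. One LCS (by backtracking along matches): VGGB.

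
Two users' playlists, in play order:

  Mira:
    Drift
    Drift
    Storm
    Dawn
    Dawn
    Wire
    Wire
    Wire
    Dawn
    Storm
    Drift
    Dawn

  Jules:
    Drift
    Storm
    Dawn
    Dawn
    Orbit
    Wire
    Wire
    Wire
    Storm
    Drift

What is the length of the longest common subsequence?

One common subsequence of length 9: Drift (Mira #2, Jules #1), Storm (Mira #3, Jules #2), Dawn (Mira #4, Jules #3), Dawn (Mira #5, Jules #4), Wire (Mira #6, Jules #6), Wire (Mira #7, Jules #7), Wire (Mira #8, Jules #8), Storm (Mira #10, Jules #9), Drift (Mira #11, Jules #10). Since dp[12][10] = 9, nothing longer is possible.

9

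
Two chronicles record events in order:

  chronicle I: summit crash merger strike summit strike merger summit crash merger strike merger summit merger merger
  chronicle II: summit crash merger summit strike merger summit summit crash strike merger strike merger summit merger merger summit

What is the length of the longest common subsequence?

Taking summit [1,1], then crash [2,2], then merger [3,3], then summit [5,4], then strike [6,5], then merger [7,6], then summit [8,8], then crash [9,9], then merger [10,11], then strike [11,12], then merger [12,13], then summit [13,14], then merger [14,15], then merger [15,16] gives a common subsequence of length 14, and the DP table's final entry dp[15][17] is also 14, so no common subsequence is longer.

14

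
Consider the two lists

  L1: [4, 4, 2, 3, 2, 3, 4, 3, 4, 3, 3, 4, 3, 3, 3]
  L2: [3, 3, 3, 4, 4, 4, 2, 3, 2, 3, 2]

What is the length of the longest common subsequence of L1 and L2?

Pick 3 (L1 #4, L2 #2), then 3 (L1 #6, L2 #3), then 4 (L1 #7, L2 #4), then 4 (L1 #9, L2 #5), then 4 (L1 #12, L2 #6), then 3 (L1 #13, L2 #8), then 3 (L1 #14, L2 #10); all 7 values appear in both, in order. The LCS DP gives dp[15][11] = 7, so this is optimal.

7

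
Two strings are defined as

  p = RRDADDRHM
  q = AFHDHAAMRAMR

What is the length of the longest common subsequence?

4

Let dp[i][j] be the LCS length of the first i characters of p and the first j characters of q. dp[i][j] = dp[i-1][j-1]+1 when the i-th and j-th characters match, else max(dp[i-1][j], dp[i][j-1]).
    ·  A  F  H  D  H  A  A  M  R  A  M  R
 ·  0  0  0  0  0  0  0  0  0  0  0  0  0
 R  0  0  0  0  0  0  0  0  0  1  1  1  1
 R  0  0  0  0  0  0  0  0  0  1  1  1  2
 D  0  0  0  0  1  1  1  1  1  1  1  1  2
 A  0  1  1  1  1  1  2  2  2  2  2  2  2
 D  0  1  1  1  2  2  2  2  2  2  2  2  2
 D  0  1  1  1  2  2  2  2  2  2  2  2  2
 R  0  1  1  1  2  2  2  2  2  3  3  3  3
 H  0  1  1  2  2  3  3  3  3  3  3  3  3
 M  0  1  1  2  2  3  3  3  4  4  4  4  4
dp[9][12] = 4. One LCS (by backtracking along matches): DARM.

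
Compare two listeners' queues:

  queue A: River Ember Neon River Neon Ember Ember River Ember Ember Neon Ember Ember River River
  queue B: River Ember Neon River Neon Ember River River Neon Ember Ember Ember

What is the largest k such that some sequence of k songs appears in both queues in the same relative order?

Pick River [1,1] → Ember [2,2] → Neon [3,3] → River [4,4] → Neon [5,5] → Ember [6,6] → River [8,8] → Ember [10,10] → Ember [12,11] → Ember [13,12]; all 10 songs appear in both, in order. The LCS DP gives dp[15][12] = 10, so this is optimal.

10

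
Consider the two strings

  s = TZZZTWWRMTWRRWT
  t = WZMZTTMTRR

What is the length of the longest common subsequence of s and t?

7

Taking Z [2,2] → Z [3,4] → T [5,6] → M [9,7] → T [10,8] → R [12,9] → R [13,10] gives a common subsequence of length 7. dp[15][10] = 7 confirms this is the maximum.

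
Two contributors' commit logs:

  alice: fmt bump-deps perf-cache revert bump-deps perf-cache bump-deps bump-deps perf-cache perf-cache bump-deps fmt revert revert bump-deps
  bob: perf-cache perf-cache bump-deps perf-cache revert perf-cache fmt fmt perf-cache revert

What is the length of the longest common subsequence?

7

Taking perf-cache (alice #3, bob #1), then perf-cache (alice #6, bob #2), then bump-deps (alice #8, bob #3), then perf-cache (alice #9, bob #4), then perf-cache (alice #10, bob #6), then fmt (alice #12, bob #8), then revert (alice #14, bob #10) gives a common subsequence of length 7, and the DP table's final entry dp[15][10] is also 7, so no common subsequence is longer.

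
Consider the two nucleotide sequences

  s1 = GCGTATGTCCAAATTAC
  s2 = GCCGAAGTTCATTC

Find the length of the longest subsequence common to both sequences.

Match G (s1 #1, s2 #1), then C (s1 #2, s2 #3), then G (s1 #3, s2 #4), then A (s1 #5, s2 #6), then T (s1 #6, s2 #8), then T (s1 #8, s2 #9), then C (s1 #10, s2 #10), then A (s1 #13, s2 #11), then T (s1 #14, s2 #12), then T (s1 #15, s2 #13), then C (s1 #17, s2 #14) — 11 bases in the same relative order in both. The LCS DP gives dp[17][14] = 11, so this is optimal.

11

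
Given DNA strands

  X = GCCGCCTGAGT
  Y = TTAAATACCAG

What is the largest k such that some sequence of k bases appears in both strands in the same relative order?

4

Let dp[i][j] be the LCS length of the first i bases of X and the first j bases of Y. dp[i][j] = dp[i-1][j-1]+1 when the i-th and j-th bases match, else max(dp[i-1][j], dp[i][j-1]).
    ·  T  T  A  A  A  T  A  C  C  A  G
 ·  0  0  0  0  0  0  0  0  0  0  0  0
 G  0  0  0  0  0  0  0  0  0  0  0  1
 C  0  0  0  0  0  0  0  0  1  1  1  1
 C  0  0  0  0  0  0  0  0  1  2  2  2
 G  0  0  0  0  0  0  0  0  1  2  2  3
 C  0  0  0  0  0  0  0  0  1  2  2  3
 C  0  0  0  0  0  0  0  0  1  2  2  3
 T  0  1  1  1  1  1  1  1  1  2  2  3
 G  0  1  1  1  1  1  1  1  1  2  2  3
 A  0  1  1  2  2  2  2  2  2  2  3  3
 G  0  1  1  2  2  2  2  2  2  2  3  4
 T  0  1  2  2  2  2  3  3  3  3  3  4
dp[11][11] = 4. One LCS (by backtracking along matches): CCAG.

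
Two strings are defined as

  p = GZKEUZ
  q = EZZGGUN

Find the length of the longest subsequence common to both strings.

2

One common subsequence of length 2: G at p[1]=q[5], U at p[5]=q[6]. The LCS DP gives dp[6][7] = 2, so this is optimal.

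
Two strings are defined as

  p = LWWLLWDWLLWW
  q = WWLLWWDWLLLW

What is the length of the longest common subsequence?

10

Pick W at p[2]=q[1], then W at p[3]=q[2], then L at p[4]=q[3], then L at p[5]=q[4], then W at p[6]=q[6], then D at p[7]=q[7], then W at p[8]=q[8], then L at p[9]=q[10], then L at p[10]=q[11], then W at p[12]=q[12]; all 10 characters appear in both, in order. The LCS DP gives dp[12][12] = 10, so this is optimal.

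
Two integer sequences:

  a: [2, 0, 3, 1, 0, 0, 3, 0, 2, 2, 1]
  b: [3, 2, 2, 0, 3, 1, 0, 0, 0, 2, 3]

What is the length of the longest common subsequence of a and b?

8

Taking 2 at a[1]=b[3], 0 at a[2]=b[4], 3 at a[3]=b[5], 1 at a[4]=b[6], 0 at a[5]=b[7], 0 at a[6]=b[8], 0 at a[8]=b[9], 2 at a[9]=b[10] gives a common subsequence of length 8, and the DP table's final entry dp[11][11] is also 8, so no common subsequence is longer.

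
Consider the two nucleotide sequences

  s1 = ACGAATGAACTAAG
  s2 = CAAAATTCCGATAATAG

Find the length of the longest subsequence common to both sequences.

10

Match A [1,5]; then C [2,9]; then G [3,10]; then A [5,11]; then T [6,12]; then A [8,13]; then A [9,14]; then T [11,15]; then A [13,16]; then G [14,17] — 10 bases in the same relative order in both. Since dp[14][17] = 10, nothing longer is possible.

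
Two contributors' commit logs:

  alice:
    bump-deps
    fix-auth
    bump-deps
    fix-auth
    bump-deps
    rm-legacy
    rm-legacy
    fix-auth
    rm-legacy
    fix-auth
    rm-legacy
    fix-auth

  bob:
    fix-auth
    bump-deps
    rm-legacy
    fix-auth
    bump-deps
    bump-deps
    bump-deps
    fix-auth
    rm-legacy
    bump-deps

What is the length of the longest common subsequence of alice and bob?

Pick bump-deps at alice[1]=bob[2], then fix-auth at alice[2]=bob[4], then bump-deps at alice[3]=bob[6], then bump-deps at alice[5]=bob[7], then fix-auth at alice[8]=bob[8], then rm-legacy at alice[9]=bob[9]; all 6 commits appear in both, in order. Since dp[12][10] = 6, nothing longer is possible.

6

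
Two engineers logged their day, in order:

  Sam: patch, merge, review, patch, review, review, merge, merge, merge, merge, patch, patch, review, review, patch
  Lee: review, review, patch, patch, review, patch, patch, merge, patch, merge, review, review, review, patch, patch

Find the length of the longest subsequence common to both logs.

8

Match patch at Sam[1]=Lee[4], then review at Sam[3]=Lee[5], then patch at Sam[4]=Lee[7], then merge at Sam[7]=Lee[8], then merge at Sam[8]=Lee[10], then review at Sam[13]=Lee[12], then review at Sam[14]=Lee[13], then patch at Sam[15]=Lee[15] — 8 tasks in the same relative order in both. dp[15][15] = 8 confirms this is the maximum.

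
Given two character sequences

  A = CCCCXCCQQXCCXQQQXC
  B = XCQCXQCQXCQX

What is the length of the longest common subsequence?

Match C (A #1, B #2) → C (A #4, B #4) → X (A #5, B #5) → C (A #7, B #7) → Q (A #9, B #8) → X (A #10, B #9) → C (A #12, B #10) → Q (A #16, B #11) → X (A #17, B #12) — 9 characters in the same relative order in both. Since dp[18][12] = 9, nothing longer is possible.

9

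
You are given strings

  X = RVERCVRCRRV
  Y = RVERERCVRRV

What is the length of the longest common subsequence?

9

Let dp[i][j] be the LCS length of the first i characters of X and the first j characters of Y. dp[i][j] = dp[i-1][j-1]+1 when the i-th and j-th characters match, else max(dp[i-1][j], dp[i][j-1]).
    ·  R  V  E  R  E  R  C  V  R  R  V
 ·  0  0  0  0  0  0  0  0  0  0  0  0
 R  0  1  1  1  1  1  1  1  1  1  1  1
 V  0  1  2  2  2  2  2  2  2  2  2  2
 E  0  1  2  3  3  3  3  3  3  3  3  3
 R  0  1  2  3  4  4  4  4  4  4  4  4
 C  0  1  2  3  4  4  4  5  5  5  5  5
 V  0  1  2  3  4  4  4  5  6  6  6  6
 R  0  1  2  3  4  4  5  5  6  7  7  7
 C  0  1  2  3  4  4  5  6  6  7  7  7
 R  0  1  2  3  4  4  5  6  6  7  8  8
 R  0  1  2  3  4  4  5  6  6  7  8  8
 V  0  1  2  3  4  4  5  6  7  7  8  9
dp[11][11] = 9. One LCS (by backtracking along matches): RVERCVRRV.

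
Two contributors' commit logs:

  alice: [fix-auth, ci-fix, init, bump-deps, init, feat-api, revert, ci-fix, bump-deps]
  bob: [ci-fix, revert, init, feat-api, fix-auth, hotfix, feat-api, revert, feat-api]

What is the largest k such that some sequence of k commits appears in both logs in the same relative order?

4

Match ci-fix at alice[2]=bob[1], then init at alice[3]=bob[3], then feat-api at alice[6]=bob[7], then revert at alice[7]=bob[8] — 4 commits in the same relative order in both, and the DP table's final entry dp[9][9] is also 4, so no common subsequence is longer.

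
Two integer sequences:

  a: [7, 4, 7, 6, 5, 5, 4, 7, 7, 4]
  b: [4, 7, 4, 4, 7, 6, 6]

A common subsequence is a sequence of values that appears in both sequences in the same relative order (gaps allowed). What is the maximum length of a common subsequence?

One common subsequence of length 4: 7 (a #1, b #2) → 4 (a #2, b #4) → 7 (a #3, b #5) → 6 (a #4, b #7). Since dp[10][7] = 4, nothing longer is possible.

4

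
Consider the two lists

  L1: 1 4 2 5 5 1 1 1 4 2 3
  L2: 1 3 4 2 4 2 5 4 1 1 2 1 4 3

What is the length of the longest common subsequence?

One common subsequence of length 9: 1 at L1[1]=L2[1]; then 4 at L1[2]=L2[5]; then 2 at L1[3]=L2[6]; then 5 at L1[4]=L2[7]; then 1 at L1[6]=L2[9]; then 1 at L1[7]=L2[10]; then 1 at L1[8]=L2[12]; then 4 at L1[9]=L2[13]; then 3 at L1[11]=L2[14]. Since dp[11][14] = 9, nothing longer is possible.

9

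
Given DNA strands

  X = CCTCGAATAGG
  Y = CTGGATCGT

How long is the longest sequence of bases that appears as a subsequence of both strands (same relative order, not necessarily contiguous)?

Let dp[i][j] be the LCS length of the first i bases of X and the first j bases of Y. dp[i][j] = dp[i-1][j-1]+1 when the i-th and j-th bases match, else max(dp[i-1][j], dp[i][j-1]).
    ·  C  T  G  G  A  T  C  G  T
 ·  0  0  0  0  0  0  0  0  0  0
 C  0  1  1  1  1  1  1  1  1  1
 C  0  1  1  1  1  1  1  2  2  2
 T  0  1  2  2  2  2  2  2  2  3
 C  0  1  2  2  2  2  2  3  3  3
 G  0  1  2  3  3  3  3  3  4  4
 A  0  1  2  3  3  4  4  4  4  4
 A  0  1  2  3  3  4  4  4  4  4
 T  0  1  2  3  3  4  5  5  5  5
 A  0  1  2  3  3  4  5  5  5  5
 G  0  1  2  3  4  4  5  5  6  6
 G  0  1  2  3  4  4  5  5  6  6
dp[11][9] = 6. One LCS (by backtracking along matches): CTGATG.

6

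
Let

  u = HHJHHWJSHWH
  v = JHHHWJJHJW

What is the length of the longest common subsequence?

Taking H (u #2, v #2) → H (u #4, v #3) → H (u #5, v #4) → W (u #6, v #5) → J (u #7, v #7) → H (u #9, v #8) → W (u #10, v #10) gives a common subsequence of length 7, and the DP table's final entry dp[11][10] is also 7, so no common subsequence is longer.

7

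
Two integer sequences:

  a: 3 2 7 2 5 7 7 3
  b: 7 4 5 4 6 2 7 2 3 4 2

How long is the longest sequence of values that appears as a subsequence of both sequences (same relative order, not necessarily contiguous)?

4

One common subsequence of length 4: 2 [2,6] → 7 [3,7] → 2 [4,8] → 3 [8,9], and the DP table's final entry dp[8][11] is also 4, so no common subsequence is longer.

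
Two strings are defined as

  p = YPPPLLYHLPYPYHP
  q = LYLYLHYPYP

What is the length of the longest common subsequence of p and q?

Match Y [1,2]; then L [5,3]; then L [6,5]; then H [8,6]; then Y [11,7]; then P [12,8]; then Y [13,9]; then P [15,10] — 8 characters in the same relative order in both. The LCS DP gives dp[15][10] = 8, so this is optimal.

8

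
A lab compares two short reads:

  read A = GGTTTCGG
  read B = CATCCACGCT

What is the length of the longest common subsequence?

3

Let dp[i][j] be the LCS length of the first i bases of read A and the first j bases of read B. dp[i][j] = dp[i-1][j-1]+1 when the i-th and j-th bases match, else max(dp[i-1][j], dp[i][j-1]).
    ·  C  A  T  C  C  A  C  G  C  T
 ·  0  0  0  0  0  0  0  0  0  0  0
 G  0  0  0  0  0  0  0  0  1  1  1
 G  0  0  0  0  0  0  0  0  1  1  1
 T  0  0  0  1  1  1  1  1  1  1  2
 T  0  0  0  1  1  1  1  1  1  1  2
 T  0  0  0  1  1  1  1  1  1  1  2
 C  0  1  1  1  2  2  2  2  2  2  2
 G  0  1  1  1  2  2  2  2  3  3  3
 G  0  1  1  1  2  2  2  2  3  3  3
dp[8][10] = 3. One LCS (by backtracking along matches): TCG.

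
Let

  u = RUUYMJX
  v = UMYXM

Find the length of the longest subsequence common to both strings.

3

Taking U at u[2]=v[1] → Y at u[4]=v[3] → M at u[5]=v[5] gives a common subsequence of length 3, and the DP table's final entry dp[7][5] is also 3, so no common subsequence is longer.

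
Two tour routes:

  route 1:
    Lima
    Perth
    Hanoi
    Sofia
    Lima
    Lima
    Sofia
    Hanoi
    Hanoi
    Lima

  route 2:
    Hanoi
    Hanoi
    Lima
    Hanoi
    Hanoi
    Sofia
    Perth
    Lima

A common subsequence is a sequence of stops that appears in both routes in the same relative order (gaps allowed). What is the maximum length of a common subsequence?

Match Hanoi (route 1 #3, route 2 #2); then Lima (route 1 #6, route 2 #3); then Hanoi (route 1 #8, route 2 #4); then Hanoi (route 1 #9, route 2 #5); then Lima (route 1 #10, route 2 #8) — 5 stops in the same relative order in both, and the DP table's final entry dp[10][8] is also 5, so no common subsequence is longer.

5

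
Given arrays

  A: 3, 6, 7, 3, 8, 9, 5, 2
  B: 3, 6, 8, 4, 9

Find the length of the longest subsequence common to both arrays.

4

Let dp[i][j] be the LCS length of the first i values of A and the first j values of B. dp[i][j] = dp[i-1][j-1]+1 when the i-th and j-th values match, else max(dp[i-1][j], dp[i][j-1]).
    ·  3  6  8  4  9
 ·  0  0  0  0  0  0
 3  0  1  1  1  1  1
 6  0  1  2  2  2  2
 7  0  1  2  2  2  2
 3  0  1  2  2  2  2
 8  0  1  2  3  3  3
 9  0  1  2  3  3  4
 5  0  1  2  3  3  4
 2  0  1  2  3  3  4
dp[8][5] = 4. One LCS (by backtracking along matches): 3, 6, 8, 9.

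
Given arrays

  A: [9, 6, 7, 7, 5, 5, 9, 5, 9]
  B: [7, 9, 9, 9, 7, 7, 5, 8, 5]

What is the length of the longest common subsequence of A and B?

5

Let dp[i][j] be the LCS length of the first i values of A and the first j values of B. dp[i][j] = dp[i-1][j-1]+1 when the i-th and j-th values match, else max(dp[i-1][j], dp[i][j-1]).
    ·  7  9  9  9  7  7  5  8  5
 ·  0  0  0  0  0  0  0  0  0  0
 9  0  0  1  1  1  1  1  1  1  1
 6  0  0  1  1  1  1  1  1  1  1
 7  0  1  1  1  1  2  2  2  2  2
 7  0  1  1  1  1  2  3  3  3  3
 5  0  1  1  1  1  2  3  4  4  4
 5  0  1  1  1  1  2  3  4  4  5
 9  0  1  2  2  2  2  3  4  4  5
 5  0  1  2  2  2  2  3  4  4  5
 9  0  1  2  3  3  3  3  4  4  5
dp[9][9] = 5. One LCS (by backtracking along matches): 9, 7, 7, 5, 5.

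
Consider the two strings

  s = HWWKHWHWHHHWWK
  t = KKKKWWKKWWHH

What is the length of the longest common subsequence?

Pick W (s #2, t #5) → W (s #3, t #6) → K (s #4, t #8) → W (s #6, t #9) → W (s #8, t #10) → H (s #10, t #11) → H (s #11, t #12); all 7 characters appear in both, in order, and the DP table's final entry dp[14][12] is also 7, so no common subsequence is longer.

7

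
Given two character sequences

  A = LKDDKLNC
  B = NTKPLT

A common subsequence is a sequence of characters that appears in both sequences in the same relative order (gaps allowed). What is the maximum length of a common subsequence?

One common subsequence of length 2: K [2,3] → L [6,5], and the DP table's final entry dp[8][6] is also 2, so no common subsequence is longer.

2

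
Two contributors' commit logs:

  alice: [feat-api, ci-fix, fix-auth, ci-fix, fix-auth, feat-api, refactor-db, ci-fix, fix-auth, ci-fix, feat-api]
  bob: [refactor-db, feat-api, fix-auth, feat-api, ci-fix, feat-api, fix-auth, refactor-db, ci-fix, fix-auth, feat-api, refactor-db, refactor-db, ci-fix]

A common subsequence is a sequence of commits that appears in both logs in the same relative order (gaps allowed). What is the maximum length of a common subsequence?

One common subsequence of length 8: feat-api [1,4], ci-fix [2,5], fix-auth [3,7], ci-fix [4,9], fix-auth [5,10], feat-api [6,11], refactor-db [7,13], ci-fix [10,14], and the DP table's final entry dp[11][14] is also 8, so no common subsequence is longer.

8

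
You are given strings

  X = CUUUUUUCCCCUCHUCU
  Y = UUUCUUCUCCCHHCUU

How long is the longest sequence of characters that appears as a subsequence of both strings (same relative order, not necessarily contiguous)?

Pick U (X #2, Y #1), then U (X #3, Y #2), then U (X #4, Y #3), then U (X #5, Y #5), then U (X #6, Y #6), then U (X #7, Y #8), then C (X #8, Y #9), then C (X #9, Y #10), then C (X #10, Y #11), then C (X #13, Y #14), then U (X #15, Y #15), then U (X #17, Y #16); all 12 characters appear in both, in order. dp[17][16] = 12 confirms this is the maximum.

12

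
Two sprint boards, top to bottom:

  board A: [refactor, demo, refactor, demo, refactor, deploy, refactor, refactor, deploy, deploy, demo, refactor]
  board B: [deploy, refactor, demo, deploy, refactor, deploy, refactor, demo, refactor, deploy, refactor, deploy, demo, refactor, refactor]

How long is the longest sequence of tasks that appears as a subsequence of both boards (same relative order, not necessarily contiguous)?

10

Pick refactor (board A #1, board B #2); then demo (board A #2, board B #3); then refactor (board A #3, board B #7); then demo (board A #4, board B #8); then refactor (board A #5, board B #9); then deploy (board A #6, board B #10); then refactor (board A #8, board B #11); then deploy (board A #10, board B #12); then demo (board A #11, board B #13); then refactor (board A #12, board B #15); all 10 tasks appear in both, in order, and the DP table's final entry dp[12][15] is also 10, so no common subsequence is longer.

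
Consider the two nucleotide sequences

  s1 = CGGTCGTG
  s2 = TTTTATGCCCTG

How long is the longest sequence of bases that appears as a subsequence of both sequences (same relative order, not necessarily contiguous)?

4

Pick C at s1[1]=s2[9] → C at s1[5]=s2[10] → T at s1[7]=s2[11] → G at s1[8]=s2[12]; all 4 bases appear in both, in order. The LCS DP gives dp[8][12] = 4, so this is optimal.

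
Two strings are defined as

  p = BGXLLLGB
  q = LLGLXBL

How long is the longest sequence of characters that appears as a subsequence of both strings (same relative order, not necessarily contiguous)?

Match L (p #4, q #1) → L (p #5, q #2) → L (p #6, q #4) → B (p #8, q #6) — 4 characters in the same relative order in both. dp[8][7] = 4 confirms this is the maximum.

4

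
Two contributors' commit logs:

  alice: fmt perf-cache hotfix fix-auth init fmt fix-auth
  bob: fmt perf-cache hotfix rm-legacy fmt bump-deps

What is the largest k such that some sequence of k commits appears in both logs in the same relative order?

4

One common subsequence of length 4: fmt (alice #1, bob #1); then perf-cache (alice #2, bob #2); then hotfix (alice #3, bob #3); then fmt (alice #6, bob #5), and the DP table's final entry dp[7][6] is also 4, so no common subsequence is longer.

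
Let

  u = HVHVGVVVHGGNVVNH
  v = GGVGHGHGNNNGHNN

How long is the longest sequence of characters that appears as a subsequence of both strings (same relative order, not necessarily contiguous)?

8

Taking V [2,3], H [3,5], G [5,6], H [9,7], G [10,8], G [11,12], N [12,14], N [15,15] gives a common subsequence of length 8, and the DP table's final entry dp[16][15] is also 8, so no common subsequence is longer.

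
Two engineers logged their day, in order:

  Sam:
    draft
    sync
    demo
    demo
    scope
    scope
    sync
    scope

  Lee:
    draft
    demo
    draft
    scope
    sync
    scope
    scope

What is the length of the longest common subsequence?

Pick draft (Sam #1, Lee #1), demo (Sam #3, Lee #2), scope (Sam #5, Lee #4), scope (Sam #6, Lee #6), scope (Sam #8, Lee #7); all 5 tasks appear in both, in order. The LCS DP gives dp[8][7] = 5, so this is optimal.

5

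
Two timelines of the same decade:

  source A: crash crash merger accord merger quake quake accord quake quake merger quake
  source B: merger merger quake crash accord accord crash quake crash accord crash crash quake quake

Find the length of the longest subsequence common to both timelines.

One common subsequence of length 7: merger (source A #3, source B #1), merger (source A #5, source B #2), quake (source A #6, source B #3), quake (source A #7, source B #8), accord (source A #8, source B #10), quake (source A #10, source B #13), quake (source A #12, source B #14). Since dp[12][14] = 7, nothing longer is possible.

7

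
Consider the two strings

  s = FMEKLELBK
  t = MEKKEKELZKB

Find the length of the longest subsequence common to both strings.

6

Let dp[i][j] be the LCS length of the first i characters of s and the first j characters of t. dp[i][j] = dp[i-1][j-1]+1 when the i-th and j-th characters match, else max(dp[i-1][j], dp[i][j-1]).
    ·  M  E  K  K  E  K  E  L  Z  K  B
 ·  0  0  0  0  0  0  0  0  0  0  0  0
 F  0  0  0  0  0  0  0  0  0  0  0  0
 M  0  1  1  1  1  1  1  1  1  1  1  1
 E  0  1  2  2  2  2  2  2  2  2  2  2
 K  0  1  2  3  3  3  3  3  3  3  3  3
 L  0  1  2  3  3  3  3  3  4  4  4  4
 E  0  1  2  3  3  4  4  4  4  4  4  4
 L  0  1  2  3  3  4  4  4  5  5  5  5
 B  0  1  2  3  3  4  4  4  5  5  5  6
 K  0  1  2  3  4  4  5  5  5  5  6  6
dp[9][11] = 6. One LCS (by backtracking along matches): MEKELB.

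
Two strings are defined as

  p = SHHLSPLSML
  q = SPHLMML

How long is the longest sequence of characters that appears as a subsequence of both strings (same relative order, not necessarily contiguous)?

Let dp[i][j] be the LCS length of the first i characters of p and the first j characters of q. dp[i][j] = dp[i-1][j-1]+1 when the i-th and j-th characters match, else max(dp[i-1][j], dp[i][j-1]).
    ·  S  P  H  L  M  M  L
 ·  0  0  0  0  0  0  0  0
 S  0  1  1  1  1  1  1  1
 H  0  1  1  2  2  2  2  2
 H  0  1  1  2  2  2  2  2
 L  0  1  1  2  3  3  3  3
 S  0  1  1  2  3  3  3  3
 P  0  1  2  2  3  3  3  3
 L  0  1  2  2  3  3  3  4
 S  0  1  2  2  3  3  3  4
 M  0  1  2  2  3  4  4  4
 L  0  1  2  2  3  4  4  5
dp[10][7] = 5. One LCS (by backtracking along matches): SHLML.

5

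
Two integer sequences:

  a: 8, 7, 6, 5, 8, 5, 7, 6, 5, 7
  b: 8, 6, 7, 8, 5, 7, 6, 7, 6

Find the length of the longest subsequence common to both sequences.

7

Let dp[i][j] be the LCS length of the first i values of a and the first j values of b. dp[i][j] = dp[i-1][j-1]+1 when the i-th and j-th values match, else max(dp[i-1][j], dp[i][j-1]).
    ·  8  6  7  8  5  7  6  7  6
 ·  0  0  0  0  0  0  0  0  0  0
 8  0  1  1  1  1  1  1  1  1  1
 7  0  1  1  2  2  2  2  2  2  2
 6  0  1  2  2  2  2  2  3  3  3
 5  0  1  2  2  2  3  3  3  3  3
 8  0  1  2  2  3  3  3  3  3  3
 5  0  1  2  2  3  4  4  4  4  4
 7  0  1  2  3  3  4  5  5  5  5
 6  0  1  2  3  3  4  5  6  6  6
 5  0  1  2  3  3  4  5  6  6  6
 7  0  1  2  3  3  4  5  6  7  7
dp[10][9] = 7. One LCS (by backtracking along matches): 8, 7, 8, 5, 7, 6, 7.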